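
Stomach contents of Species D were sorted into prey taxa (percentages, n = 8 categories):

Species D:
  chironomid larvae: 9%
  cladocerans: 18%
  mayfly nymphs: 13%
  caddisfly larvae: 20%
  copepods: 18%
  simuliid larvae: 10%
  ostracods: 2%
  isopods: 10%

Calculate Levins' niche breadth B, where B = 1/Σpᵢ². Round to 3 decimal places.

6.658

Convert percentages to proportions (divide by 100).
Σpᵢ² = 0.09² + 0.18² + 0.13² + 0.20² + 0.18² + 0.10² + 0.02² + 0.10² = 0.0081 + 0.0324 + 0.0169 + 0.0400 + 0.0324 + 0.0100 + 0.0004 + 0.0100 = 0.1502
B = 1 / 0.1502 = 6.65779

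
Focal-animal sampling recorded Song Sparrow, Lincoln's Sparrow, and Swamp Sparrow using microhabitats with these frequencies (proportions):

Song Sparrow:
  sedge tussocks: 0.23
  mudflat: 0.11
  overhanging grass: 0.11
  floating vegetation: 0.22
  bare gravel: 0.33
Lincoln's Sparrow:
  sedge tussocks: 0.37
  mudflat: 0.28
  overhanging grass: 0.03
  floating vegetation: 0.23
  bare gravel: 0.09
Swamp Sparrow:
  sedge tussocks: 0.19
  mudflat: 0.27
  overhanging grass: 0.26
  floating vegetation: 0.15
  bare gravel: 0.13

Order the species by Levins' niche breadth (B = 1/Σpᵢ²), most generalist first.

Σp_Songᵢ² = 0.23² + 0.11² + 0.11² + 0.22² + 0.33² = 0.0529 + 0.0121 + 0.0121 + 0.0484 + 0.1089 = 0.2344
B_Song = 1 / 0.2344 = 4.2662
Σp_Lincᵢ² = 0.37² + 0.28² + 0.03² + 0.23² + 0.09² = 0.1369 + 0.0784 + 0.0009 + 0.0529 + 0.0081 = 0.2772
B_Linc = 1 / 0.2772 = 3.6075
Σp_Swamᵢ² = 0.19² + 0.27² + 0.26² + 0.15² + 0.13² = 0.0361 + 0.0729 + 0.0676 + 0.0225 + 0.0169 = 0.2160
B_Swam = 1 / 0.2160 = 4.6296
Ranking by B (broadest → narrowest): Swamp Sparrow (4.63) > Song Sparrow (4.27) > Lincoln's Sparrow (3.61)

Swamp Sparrow > Song Sparrow > Lincoln's Sparrow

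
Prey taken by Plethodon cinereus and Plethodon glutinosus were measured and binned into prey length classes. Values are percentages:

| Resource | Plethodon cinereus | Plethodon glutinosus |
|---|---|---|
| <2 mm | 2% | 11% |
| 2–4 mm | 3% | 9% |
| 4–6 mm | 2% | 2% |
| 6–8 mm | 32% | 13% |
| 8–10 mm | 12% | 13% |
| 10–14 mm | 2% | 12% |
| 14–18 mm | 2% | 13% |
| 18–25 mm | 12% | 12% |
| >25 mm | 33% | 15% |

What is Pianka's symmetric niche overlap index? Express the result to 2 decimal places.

0.76

Convert percentages to proportions (divide by 100).
Σ p₁ᵢp₂ᵢ = 0.0022 + 0.0027 + 0.0004 + 0.0416 + 0.0156 + 0.0024 + 0.0026 + 0.0144 + 0.0495 = 0.1314
Σp_1ᵢ² = 0.02² + 0.03² + 0.02² + 0.32² + 0.12² + 0.02² + 0.02² + 0.12² + 0.33² = 0.0004 + 0.0009 + 0.0004 + 0.1024 + 0.0144 + 0.0004 + 0.0004 + 0.0144 + 0.1089 = 0.2426
Σp_2ᵢ² = 0.11² + 0.09² + 0.02² + 0.13² + 0.13² + 0.12² + 0.13² + 0.12² + 0.15² = 0.0121 + 0.0081 + 0.0004 + 0.0169 + 0.0169 + 0.0144 + 0.0169 + 0.0144 + 0.0225 = 0.1226
O = 0.1314 / √(0.2426 × 0.1226) = 0.1314 / 0.17246 = 0.7619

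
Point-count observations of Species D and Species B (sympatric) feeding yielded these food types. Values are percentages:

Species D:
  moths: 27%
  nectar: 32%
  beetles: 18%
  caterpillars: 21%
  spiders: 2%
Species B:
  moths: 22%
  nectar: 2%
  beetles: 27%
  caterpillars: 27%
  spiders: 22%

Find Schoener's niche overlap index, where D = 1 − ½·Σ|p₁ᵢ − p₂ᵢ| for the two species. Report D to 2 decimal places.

Convert percentages to proportions (divide by 100).
Σ|p₁ᵢ − p₂ᵢ| = 0.05 + 0.30 + 0.09 + 0.06 + 0.20 = 0.70
D = 1 − ½ × 0.70 = 1 − 0.350 = 0.6500

0.65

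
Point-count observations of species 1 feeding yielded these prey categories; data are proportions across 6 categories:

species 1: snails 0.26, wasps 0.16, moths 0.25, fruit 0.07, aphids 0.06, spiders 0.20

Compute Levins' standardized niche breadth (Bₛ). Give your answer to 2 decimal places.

Σpᵢ² = 0.26² + 0.16² + 0.25² + 0.07² + 0.06² + 0.20² = 0.0676 + 0.0256 + 0.0625 + 0.0049 + 0.0036 + 0.0400 = 0.2042
B = 1 / 0.2042 = 4.8972
Bₛ = (B − 1)/(n − 1) = (4.8972 − 1)/(6 − 1) = 3.8972/5 = 0.7794

0.78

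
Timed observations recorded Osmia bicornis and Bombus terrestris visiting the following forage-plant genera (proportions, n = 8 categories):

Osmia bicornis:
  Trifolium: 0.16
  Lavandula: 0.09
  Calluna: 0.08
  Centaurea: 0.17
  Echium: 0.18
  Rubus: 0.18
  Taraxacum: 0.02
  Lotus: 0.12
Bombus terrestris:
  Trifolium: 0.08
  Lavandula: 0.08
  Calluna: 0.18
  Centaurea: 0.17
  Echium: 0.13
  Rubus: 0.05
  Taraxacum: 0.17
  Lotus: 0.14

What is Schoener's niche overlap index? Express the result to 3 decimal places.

Σ|p₁ᵢ − p₂ᵢ| = 0.08 + 0.01 + 0.10 + 0.00 + 0.05 + 0.13 + 0.15 + 0.02 = 0.54
D = 1 − ½ × 0.54 = 1 − 0.270 = 0.73000

0.730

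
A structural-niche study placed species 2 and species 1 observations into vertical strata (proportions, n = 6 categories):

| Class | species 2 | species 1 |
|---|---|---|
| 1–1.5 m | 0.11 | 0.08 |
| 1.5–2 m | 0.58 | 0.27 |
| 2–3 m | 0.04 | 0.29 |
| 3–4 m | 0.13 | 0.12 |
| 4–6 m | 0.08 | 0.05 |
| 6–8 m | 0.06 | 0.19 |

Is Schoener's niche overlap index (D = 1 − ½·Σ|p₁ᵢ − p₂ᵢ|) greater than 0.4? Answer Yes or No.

Yes

Σ|p₁ᵢ − p₂ᵢ| = 0.03 + 0.31 + 0.25 + 0.01 + 0.03 + 0.13 = 0.76
D = 1 − ½ × 0.76 = 1 − 0.380 = 0.6200
D = 0.6200 > 0.4 → Yes.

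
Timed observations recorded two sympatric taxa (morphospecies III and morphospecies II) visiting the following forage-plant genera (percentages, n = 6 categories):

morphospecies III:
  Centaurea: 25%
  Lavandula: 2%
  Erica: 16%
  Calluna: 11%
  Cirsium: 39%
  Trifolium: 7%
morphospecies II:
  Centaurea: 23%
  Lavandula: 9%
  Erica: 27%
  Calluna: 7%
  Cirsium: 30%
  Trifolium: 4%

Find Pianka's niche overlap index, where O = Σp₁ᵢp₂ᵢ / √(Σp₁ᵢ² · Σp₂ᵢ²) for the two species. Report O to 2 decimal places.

0.94

Convert percentages to proportions (divide by 100).
Σ p₁ᵢp₂ᵢ = 0.0575 + 0.0018 + 0.0432 + 0.0077 + 0.1170 + 0.0028 = 0.2300
Σp_1ᵢ² = 0.25² + 0.02² + 0.16² + 0.11² + 0.39² + 0.07² = 0.0625 + 0.0004 + 0.0256 + 0.0121 + 0.1521 + 0.0049 = 0.2576
Σp_2ᵢ² = 0.23² + 0.09² + 0.27² + 0.07² + 0.30² + 0.04² = 0.0529 + 0.0081 + 0.0729 + 0.0049 + 0.0900 + 0.0016 = 0.2304
O = 0.2300 / √(0.2576 × 0.2304) = 0.2300 / 0.24362 = 0.9441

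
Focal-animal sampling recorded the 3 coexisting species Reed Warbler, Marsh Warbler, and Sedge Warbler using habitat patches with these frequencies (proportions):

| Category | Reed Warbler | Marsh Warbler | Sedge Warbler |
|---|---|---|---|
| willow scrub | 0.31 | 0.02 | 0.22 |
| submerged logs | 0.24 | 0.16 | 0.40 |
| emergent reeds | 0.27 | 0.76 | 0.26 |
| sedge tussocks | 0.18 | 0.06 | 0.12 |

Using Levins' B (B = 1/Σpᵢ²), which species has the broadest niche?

Reed Warbler

Σp_Reedᵢ² = 0.31² + 0.24² + 0.27² + 0.18² = 0.0961 + 0.0576 + 0.0729 + 0.0324 = 0.2590
B_Reed = 1 / 0.2590 = 3.8610
Σp_Marsᵢ² = 0.02² + 0.16² + 0.76² + 0.06² = 0.0004 + 0.0256 + 0.5776 + 0.0036 = 0.6072
B_Mars = 1 / 0.6072 = 1.6469
Σp_Sedgᵢ² = 0.22² + 0.40² + 0.26² + 0.12² = 0.0484 + 0.1600 + 0.0676 + 0.0144 = 0.2904
B_Sedg = 1 / 0.2904 = 3.4435
Highest B → broadest niche (most generalist): Reed Warbler (B = 3.86).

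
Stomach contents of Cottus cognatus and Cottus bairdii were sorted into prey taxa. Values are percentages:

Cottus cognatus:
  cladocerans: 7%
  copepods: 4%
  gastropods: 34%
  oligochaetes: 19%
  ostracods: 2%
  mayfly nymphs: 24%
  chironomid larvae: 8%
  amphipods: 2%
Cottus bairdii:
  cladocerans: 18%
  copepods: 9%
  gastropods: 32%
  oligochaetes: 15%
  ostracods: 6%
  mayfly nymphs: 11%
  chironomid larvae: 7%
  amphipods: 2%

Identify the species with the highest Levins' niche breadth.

Cottus bairdii

Convert percentages to proportions (divide by 100).
Σp_cognᵢ² = 0.07² + 0.04² + 0.34² + 0.19² + 0.02² + 0.24² + 0.08² + 0.02² = 0.0049 + 0.0016 + 0.1156 + 0.0361 + 0.0004 + 0.0576 + 0.0064 + 0.0004 = 0.2230
B_cogn = 1 / 0.2230 = 4.4843
Σp_bairᵢ² = 0.18² + 0.09² + 0.32² + 0.15² + 0.06² + 0.11² + 0.07² + 0.02² = 0.0324 + 0.0081 + 0.1024 + 0.0225 + 0.0036 + 0.0121 + 0.0049 + 0.0004 = 0.1864
B_bair = 1 / 0.1864 = 5.3648
Highest B → broadest niche (most generalist): Cottus bairdii (B = 5.36).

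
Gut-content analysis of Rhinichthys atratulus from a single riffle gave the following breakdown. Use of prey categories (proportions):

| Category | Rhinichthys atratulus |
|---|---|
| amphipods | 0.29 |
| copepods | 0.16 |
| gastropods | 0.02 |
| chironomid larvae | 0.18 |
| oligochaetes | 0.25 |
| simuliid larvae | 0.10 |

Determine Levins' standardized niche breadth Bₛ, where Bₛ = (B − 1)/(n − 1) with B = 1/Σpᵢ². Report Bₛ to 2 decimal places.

Σpᵢ² = 0.29² + 0.16² + 0.02² + 0.18² + 0.25² + 0.10² = 0.0841 + 0.0256 + 0.0004 + 0.0324 + 0.0625 + 0.0100 = 0.2150
B = 1 / 0.2150 = 4.6512
Bₛ = (B − 1)/(n − 1) = (4.6512 − 1)/(6 − 1) = 3.6512/5 = 0.7302

0.73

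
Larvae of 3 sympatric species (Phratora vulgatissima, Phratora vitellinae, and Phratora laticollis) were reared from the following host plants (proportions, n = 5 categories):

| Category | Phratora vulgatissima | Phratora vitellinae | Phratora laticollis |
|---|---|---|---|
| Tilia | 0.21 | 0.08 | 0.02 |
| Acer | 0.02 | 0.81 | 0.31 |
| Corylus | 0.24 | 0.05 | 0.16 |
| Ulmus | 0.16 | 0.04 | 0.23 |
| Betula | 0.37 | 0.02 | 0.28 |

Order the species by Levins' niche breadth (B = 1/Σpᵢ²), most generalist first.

Phratora laticollis > Phratora vulgatissima > Phratora vitellinae

Σp_vulgᵢ² = 0.21² + 0.02² + 0.24² + 0.16² + 0.37² = 0.0441 + 0.0004 + 0.0576 + 0.0256 + 0.1369 = 0.2646
B_vulg = 1 / 0.2646 = 3.7793
Σp_viteᵢ² = 0.08² + 0.81² + 0.05² + 0.04² + 0.02² = 0.0064 + 0.6561 + 0.0025 + 0.0016 + 0.0004 = 0.6670
B_vite = 1 / 0.6670 = 1.4993
Σp_latiᵢ² = 0.02² + 0.31² + 0.16² + 0.23² + 0.28² = 0.0004 + 0.0961 + 0.0256 + 0.0529 + 0.0784 = 0.2534
B_lati = 1 / 0.2534 = 3.9463
Ranking by B (broadest → narrowest): Phratora laticollis (3.95) > Phratora vulgatissima (3.78) > Phratora vitellinae (1.50)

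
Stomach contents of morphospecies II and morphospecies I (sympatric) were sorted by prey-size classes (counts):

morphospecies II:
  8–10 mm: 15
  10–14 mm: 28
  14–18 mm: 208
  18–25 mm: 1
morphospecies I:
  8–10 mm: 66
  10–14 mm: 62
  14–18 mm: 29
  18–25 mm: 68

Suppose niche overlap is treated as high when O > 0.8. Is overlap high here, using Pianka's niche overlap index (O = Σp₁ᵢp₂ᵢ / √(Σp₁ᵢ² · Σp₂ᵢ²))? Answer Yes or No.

No

Proportions for morphospecies II (n=252): 15/252=0.0595, 28/252=0.1111, 208/252=0.8254, 1/252=0.0040
Proportions for morphospecies I (n=225): 66/225=0.2933, 62/225=0.2756, 29/225=0.1289, 68/225=0.3022
Σ p₁ᵢp₂ᵢ = 0.017451 + 0.030619 + 0.106394 + 0.001209 = 0.155673
Σp_1ᵢ² = 0.0595² + 0.1111² + 0.8254² + 0.0040² = 0.003540 + 0.012343 + 0.681285 + 0.000016 = 0.697184
Σp_2ᵢ² = 0.2933² + 0.2756² + 0.1289² + 0.3022² = 0.086025 + 0.075955 + 0.016615 + 0.091325 = 0.269920
O = 0.155673 / √(0.697184 × 0.269920) = 0.155673 / 0.4338017 = 0.3589
O = 0.3589 < 0.8 → No.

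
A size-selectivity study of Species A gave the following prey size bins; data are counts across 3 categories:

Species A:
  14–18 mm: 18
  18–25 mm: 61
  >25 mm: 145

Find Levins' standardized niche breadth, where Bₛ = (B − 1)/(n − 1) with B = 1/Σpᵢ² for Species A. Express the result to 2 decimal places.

Proportions for Species A (n=224): 18/224=0.0804, 61/224=0.2723, 145/224=0.6473
Σpᵢ² = 0.0804² + 0.2723² + 0.6473² = 0.006464 + 0.074147 + 0.418997 = 0.499608
B = 1 / 0.499608 = 2.0016
Bₛ = (B − 1)/(n − 1) = (2.0016 − 1)/(3 − 1) = 1.0016/2 = 0.5008

0.50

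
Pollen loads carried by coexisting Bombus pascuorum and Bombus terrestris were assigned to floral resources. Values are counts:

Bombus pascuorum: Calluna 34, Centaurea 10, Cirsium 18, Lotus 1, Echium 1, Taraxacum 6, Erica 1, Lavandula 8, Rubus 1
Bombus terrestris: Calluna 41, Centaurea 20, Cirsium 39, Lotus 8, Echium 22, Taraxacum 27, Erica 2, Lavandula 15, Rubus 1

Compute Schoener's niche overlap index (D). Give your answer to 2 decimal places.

0.77

Proportions for Bombus pascuorum (n=80): 34/80=0.4250, 10/80=0.1250, 18/80=0.2250, 1/80=0.0125, 1/80=0.0125, 6/80=0.0750, 1/80=0.0125, 8/80=0.1000, 1/80=0.0125
Proportions for Bombus terrestris (n=175): 41/175=0.2343, 20/175=0.1143, 39/175=0.2229, 8/175=0.0457, 22/175=0.1257, 27/175=0.1543, 2/175=0.0114, 15/175=0.0857, 1/175=0.0057
Σ|p₁ᵢ − p₂ᵢ| = 0.1907 + 0.0107 + 0.0021 + 0.0332 + 0.1132 + 0.0793 + 0.0011 + 0.0143 + 0.0068 = 0.4514
D = 1 − ½ × 0.4514 = 1 − 0.22570 = 0.77430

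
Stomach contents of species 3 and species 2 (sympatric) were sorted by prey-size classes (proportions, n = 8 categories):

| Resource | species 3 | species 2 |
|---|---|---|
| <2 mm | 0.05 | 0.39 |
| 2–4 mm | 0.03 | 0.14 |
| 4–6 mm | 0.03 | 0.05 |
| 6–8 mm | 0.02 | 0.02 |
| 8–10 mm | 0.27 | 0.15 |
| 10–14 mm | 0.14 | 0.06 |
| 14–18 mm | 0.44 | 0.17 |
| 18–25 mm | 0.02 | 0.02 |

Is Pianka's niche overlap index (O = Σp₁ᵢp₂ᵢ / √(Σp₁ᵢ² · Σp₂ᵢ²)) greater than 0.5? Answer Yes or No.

Σ p₁ᵢp₂ᵢ = 0.0195 + 0.0042 + 0.0015 + 0.0004 + 0.0405 + 0.0084 + 0.0748 + 0.0004 = 0.1497
Σp_1ᵢ² = 0.05² + 0.03² + 0.03² + 0.02² + 0.27² + 0.14² + 0.44² + 0.02² = 0.0025 + 0.0009 + 0.0009 + 0.0004 + 0.0729 + 0.0196 + 0.1936 + 0.0004 = 0.2912
Σp_2ᵢ² = 0.39² + 0.14² + 0.05² + 0.02² + 0.15² + 0.06² + 0.17² + 0.02² = 0.1521 + 0.0196 + 0.0025 + 0.0004 + 0.0225 + 0.0036 + 0.0289 + 0.0004 = 0.2300
O = 0.1497 / √(0.2912 × 0.2300) = 0.1497 / 0.25880 = 0.5784
O = 0.5784 > 0.5 → Yes.

Yes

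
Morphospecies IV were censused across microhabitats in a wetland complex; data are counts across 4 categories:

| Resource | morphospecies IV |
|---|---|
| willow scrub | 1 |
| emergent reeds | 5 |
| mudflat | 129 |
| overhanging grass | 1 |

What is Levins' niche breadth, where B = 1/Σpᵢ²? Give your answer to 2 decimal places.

Proportions for morphospecies IV (n=136): 1/136=0.0074, 5/136=0.0368, 129/136=0.9485, 1/136=0.0074
Σpᵢ² = 0.0074² + 0.0368² + 0.9485² + 0.0074² = 0.000055 + 0.001354 + 0.899652 + 0.000055 = 0.901116
B = 1 / 0.901116 = 1.1097

1.11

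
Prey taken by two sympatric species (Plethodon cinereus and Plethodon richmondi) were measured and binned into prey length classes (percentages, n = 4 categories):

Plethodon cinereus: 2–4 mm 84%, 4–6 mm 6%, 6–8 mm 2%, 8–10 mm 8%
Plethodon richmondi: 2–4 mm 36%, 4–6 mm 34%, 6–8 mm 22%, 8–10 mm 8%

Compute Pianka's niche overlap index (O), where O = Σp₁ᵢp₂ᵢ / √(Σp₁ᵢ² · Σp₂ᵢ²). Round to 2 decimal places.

0.72

Convert percentages to proportions (divide by 100).
Σ p₁ᵢp₂ᵢ = 0.3024 + 0.0204 + 0.0044 + 0.0064 = 0.3336
Σp_1ᵢ² = 0.84² + 0.06² + 0.02² + 0.08² = 0.7056 + 0.0036 + 0.0004 + 0.0064 = 0.7160
Σp_2ᵢ² = 0.36² + 0.34² + 0.22² + 0.08² = 0.1296 + 0.1156 + 0.0484 + 0.0064 = 0.3000
O = 0.3336 / √(0.7160 × 0.3000) = 0.3336 / 0.46347 = 0.7198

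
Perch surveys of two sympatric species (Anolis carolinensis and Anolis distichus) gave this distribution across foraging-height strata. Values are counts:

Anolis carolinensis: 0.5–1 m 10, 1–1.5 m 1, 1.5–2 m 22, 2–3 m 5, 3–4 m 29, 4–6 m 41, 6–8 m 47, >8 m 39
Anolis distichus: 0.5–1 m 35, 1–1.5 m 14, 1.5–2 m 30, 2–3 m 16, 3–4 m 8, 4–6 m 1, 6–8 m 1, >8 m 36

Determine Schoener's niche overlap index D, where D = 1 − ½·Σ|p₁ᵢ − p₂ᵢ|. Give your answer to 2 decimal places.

Proportions for Anolis carolinensis (n=194): 10/194=0.0515, 1/194=0.0052, 22/194=0.1134, 5/194=0.0258, 29/194=0.1495, 41/194=0.2113, 47/194=0.2423, 39/194=0.2010
Proportions for Anolis distichus (n=141): 35/141=0.2482, 14/141=0.0993, 30/141=0.2128, 16/141=0.1135, 8/141=0.0567, 1/141=0.0071, 1/141=0.0071, 36/141=0.2553
Σ|p₁ᵢ − p₂ᵢ| = 0.1967 + 0.0941 + 0.0994 + 0.0877 + 0.0928 + 0.2042 + 0.2352 + 0.0543 = 1.0644
D = 1 − ½ × 1.0644 = 1 − 0.53220 = 0.46780

0.47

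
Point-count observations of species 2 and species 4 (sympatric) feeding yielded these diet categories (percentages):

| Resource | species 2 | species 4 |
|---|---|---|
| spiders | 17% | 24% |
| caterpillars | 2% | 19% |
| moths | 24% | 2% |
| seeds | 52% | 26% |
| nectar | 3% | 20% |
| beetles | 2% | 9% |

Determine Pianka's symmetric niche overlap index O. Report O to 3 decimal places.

0.701

Convert percentages to proportions (divide by 100).
Σ p₁ᵢp₂ᵢ = 0.0408 + 0.0038 + 0.0048 + 0.1352 + 0.0060 + 0.0018 = 0.1924
Σp_1ᵢ² = 0.17² + 0.02² + 0.24² + 0.52² + 0.03² + 0.02² = 0.0289 + 0.0004 + 0.0576 + 0.2704 + 0.0009 + 0.0004 = 0.3586
Σp_2ᵢ² = 0.24² + 0.19² + 0.02² + 0.26² + 0.20² + 0.09² = 0.0576 + 0.0361 + 0.0004 + 0.0676 + 0.0400 + 0.0081 = 0.2098
O = 0.1924 / √(0.3586 × 0.2098) = 0.1924 / 0.274289 = 0.70145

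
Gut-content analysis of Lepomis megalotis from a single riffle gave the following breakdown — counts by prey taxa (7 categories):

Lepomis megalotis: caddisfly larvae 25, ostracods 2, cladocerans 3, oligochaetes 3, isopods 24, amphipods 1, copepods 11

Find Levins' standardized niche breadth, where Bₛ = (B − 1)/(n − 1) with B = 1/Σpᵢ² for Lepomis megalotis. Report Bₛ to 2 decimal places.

0.42

Proportions for Lepomis megalotis (n=69): 25/69=0.3623, 2/69=0.0290, 3/69=0.0435, 3/69=0.0435, 24/69=0.3478, 1/69=0.0145, 11/69=0.1594
Σpᵢ² = 0.3623² + 0.0290² + 0.0435² + 0.0435² + 0.3478² + 0.0145² + 0.1594² = 0.131261 + 0.000841 + 0.001892 + 0.001892 + 0.120965 + 0.000210 + 0.025408 = 0.282469
B = 1 / 0.282469 = 3.5402
Bₛ = (B − 1)/(n − 1) = (3.5402 − 1)/(7 − 1) = 2.5402/6 = 0.4234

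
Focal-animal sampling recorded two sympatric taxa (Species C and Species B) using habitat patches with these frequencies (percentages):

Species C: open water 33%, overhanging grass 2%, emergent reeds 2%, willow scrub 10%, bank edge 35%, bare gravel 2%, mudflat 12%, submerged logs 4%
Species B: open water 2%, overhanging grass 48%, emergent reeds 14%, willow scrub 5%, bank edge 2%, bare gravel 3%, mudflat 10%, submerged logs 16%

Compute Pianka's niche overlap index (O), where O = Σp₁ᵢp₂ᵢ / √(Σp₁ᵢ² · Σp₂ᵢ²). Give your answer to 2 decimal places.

Convert percentages to proportions (divide by 100).
Σ p₁ᵢp₂ᵢ = 0.0066 + 0.0096 + 0.0028 + 0.0050 + 0.0070 + 0.0006 + 0.0120 + 0.0064 = 0.0500
Σp_1ᵢ² = 0.33² + 0.02² + 0.02² + 0.10² + 0.35² + 0.02² + 0.12² + 0.04² = 0.1089 + 0.0004 + 0.0004 + 0.0100 + 0.1225 + 0.0004 + 0.0144 + 0.0016 = 0.2586
Σp_2ᵢ² = 0.02² + 0.48² + 0.14² + 0.05² + 0.02² + 0.03² + 0.10² + 0.16² = 0.0004 + 0.2304 + 0.0196 + 0.0025 + 0.0004 + 0.0009 + 0.0100 + 0.0256 = 0.2898
O = 0.0500 / √(0.2586 × 0.2898) = 0.0500 / 0.27376 = 0.1826

0.18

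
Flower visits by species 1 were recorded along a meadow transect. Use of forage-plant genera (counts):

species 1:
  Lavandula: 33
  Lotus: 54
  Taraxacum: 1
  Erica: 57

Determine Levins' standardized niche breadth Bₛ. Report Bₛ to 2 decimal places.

0.63

Proportions for species 1 (n=145): 33/145=0.2276, 54/145=0.3724, 1/145=0.0069, 57/145=0.3931
Σpᵢ² = 0.2276² + 0.3724² + 0.0069² + 0.3931² = 0.051802 + 0.138682 + 0.000048 + 0.154528 = 0.345060
B = 1 / 0.345060 = 2.8980
Bₛ = (B − 1)/(n − 1) = (2.8980 − 1)/(4 − 1) = 1.8980/3 = 0.6327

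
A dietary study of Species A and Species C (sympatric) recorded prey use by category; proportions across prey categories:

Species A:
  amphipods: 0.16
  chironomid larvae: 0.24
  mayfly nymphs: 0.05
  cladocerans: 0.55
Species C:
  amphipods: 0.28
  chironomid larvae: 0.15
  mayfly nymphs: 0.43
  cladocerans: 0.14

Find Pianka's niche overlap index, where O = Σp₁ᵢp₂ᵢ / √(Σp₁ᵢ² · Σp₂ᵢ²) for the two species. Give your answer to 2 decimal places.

0.52

Σ p₁ᵢp₂ᵢ = 0.0448 + 0.0360 + 0.0215 + 0.0770 = 0.1793
Σp_1ᵢ² = 0.16² + 0.24² + 0.05² + 0.55² = 0.0256 + 0.0576 + 0.0025 + 0.3025 = 0.3882
Σp_2ᵢ² = 0.28² + 0.15² + 0.43² + 0.14² = 0.0784 + 0.0225 + 0.1849 + 0.0196 = 0.3054
O = 0.1793 / √(0.3882 × 0.3054) = 0.1793 / 0.34432 = 0.5207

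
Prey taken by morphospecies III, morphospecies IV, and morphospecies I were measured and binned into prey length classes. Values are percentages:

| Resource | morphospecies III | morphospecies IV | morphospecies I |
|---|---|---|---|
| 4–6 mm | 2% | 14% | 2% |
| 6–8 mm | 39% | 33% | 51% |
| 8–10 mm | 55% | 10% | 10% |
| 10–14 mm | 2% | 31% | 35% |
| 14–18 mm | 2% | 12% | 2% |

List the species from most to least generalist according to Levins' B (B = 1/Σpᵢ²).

morphospecies IV > morphospecies I > morphospecies III

Convert percentages to proportions (divide by 100).
Σp_IIIᵢ² = 0.02² + 0.39² + 0.55² + 0.02² + 0.02² = 0.0004 + 0.1521 + 0.3025 + 0.0004 + 0.0004 = 0.4558
B_III = 1 / 0.4558 = 2.1939
Σp_IVᵢ² = 0.14² + 0.33² + 0.10² + 0.31² + 0.12² = 0.0196 + 0.1089 + 0.0100 + 0.0961 + 0.0144 = 0.2490
B_IV = 1 / 0.2490 = 4.0161
Σp_Iᵢ² = 0.02² + 0.51² + 0.10² + 0.35² + 0.02² = 0.0004 + 0.2601 + 0.0100 + 0.1225 + 0.0004 = 0.3934
B_I = 1 / 0.3934 = 2.5419
Ranking by B (broadest → narrowest): morphospecies IV (4.02) > morphospecies I (2.54) > morphospecies III (2.19)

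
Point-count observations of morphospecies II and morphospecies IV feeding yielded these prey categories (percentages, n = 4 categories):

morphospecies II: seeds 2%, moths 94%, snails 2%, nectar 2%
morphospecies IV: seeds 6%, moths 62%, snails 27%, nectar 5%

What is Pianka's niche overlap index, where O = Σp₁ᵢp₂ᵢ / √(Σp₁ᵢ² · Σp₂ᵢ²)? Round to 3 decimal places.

Convert percentages to proportions (divide by 100).
Σ p₁ᵢp₂ᵢ = 0.0012 + 0.5828 + 0.0054 + 0.0010 = 0.5904
Σp_1ᵢ² = 0.02² + 0.94² + 0.02² + 0.02² = 0.0004 + 0.8836 + 0.0004 + 0.0004 = 0.8848
Σp_2ᵢ² = 0.06² + 0.62² + 0.27² + 0.05² = 0.0036 + 0.3844 + 0.0729 + 0.0025 = 0.4634
O = 0.5904 / √(0.8848 × 0.4634) = 0.5904 / 0.640325 = 0.92203

0.922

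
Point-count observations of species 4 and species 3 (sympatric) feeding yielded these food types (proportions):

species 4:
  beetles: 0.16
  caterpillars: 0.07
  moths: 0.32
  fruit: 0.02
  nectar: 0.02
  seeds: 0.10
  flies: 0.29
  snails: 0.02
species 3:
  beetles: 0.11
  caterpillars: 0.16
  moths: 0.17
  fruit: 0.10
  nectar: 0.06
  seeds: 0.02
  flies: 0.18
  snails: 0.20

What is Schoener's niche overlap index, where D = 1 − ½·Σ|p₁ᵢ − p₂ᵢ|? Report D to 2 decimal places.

0.61

Σ|p₁ᵢ − p₂ᵢ| = 0.05 + 0.09 + 0.15 + 0.08 + 0.04 + 0.08 + 0.11 + 0.18 = 0.78
D = 1 − ½ × 0.78 = 1 − 0.390 = 0.6100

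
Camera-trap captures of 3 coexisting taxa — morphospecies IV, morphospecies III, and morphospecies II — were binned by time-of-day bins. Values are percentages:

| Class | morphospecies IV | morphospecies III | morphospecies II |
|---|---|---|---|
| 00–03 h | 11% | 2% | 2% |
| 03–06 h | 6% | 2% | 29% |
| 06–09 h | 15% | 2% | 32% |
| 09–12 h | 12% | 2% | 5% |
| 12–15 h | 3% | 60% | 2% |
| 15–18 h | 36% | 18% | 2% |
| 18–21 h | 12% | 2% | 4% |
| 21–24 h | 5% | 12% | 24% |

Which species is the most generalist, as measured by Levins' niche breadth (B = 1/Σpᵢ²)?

Convert percentages to proportions (divide by 100).
Σp_IVᵢ² = 0.11² + 0.06² + 0.15² + 0.12² + 0.03² + 0.36² + 0.12² + 0.05² = 0.0121 + 0.0036 + 0.0225 + 0.0144 + 0.0009 + 0.1296 + 0.0144 + 0.0025 = 0.2000
B_IV = 1 / 0.2000 = 5.0000
Σp_IIIᵢ² = 0.02² + 0.02² + 0.02² + 0.02² + 0.60² + 0.18² + 0.02² + 0.12² = 0.0004 + 0.0004 + 0.0004 + 0.0004 + 0.3600 + 0.0324 + 0.0004 + 0.0144 = 0.4088
B_III = 1 / 0.4088 = 2.4462
Σp_IIᵢ² = 0.02² + 0.29² + 0.32² + 0.05² + 0.02² + 0.02² + 0.04² + 0.24² = 0.0004 + 0.0841 + 0.1024 + 0.0025 + 0.0004 + 0.0004 + 0.0016 + 0.0576 = 0.2494
B_II = 1 / 0.2494 = 4.0096
Highest B → broadest niche (most generalist): morphospecies IV (B = 5.00).

morphospecies IV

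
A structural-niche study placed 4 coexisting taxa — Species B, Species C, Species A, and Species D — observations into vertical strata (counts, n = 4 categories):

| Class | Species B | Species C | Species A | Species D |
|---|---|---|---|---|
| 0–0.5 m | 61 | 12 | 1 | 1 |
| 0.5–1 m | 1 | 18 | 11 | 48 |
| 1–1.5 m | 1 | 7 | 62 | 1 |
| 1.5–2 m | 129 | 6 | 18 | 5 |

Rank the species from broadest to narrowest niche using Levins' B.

Species C > Species A > Species B > Species D

Proportions for Species B (n=192): 61/192=0.3177, 1/192=0.0052, 1/192=0.0052, 129/192=0.6719
Proportions for Species C (n=43): 12/43=0.2791, 18/43=0.4186, 7/43=0.1628, 6/43=0.1395
Proportions for Species A (n=92): 1/92=0.0109, 11/92=0.1196, 62/92=0.6739, 18/92=0.1957
Proportions for Species D (n=55): 1/55=0.0182, 48/55=0.8727, 1/55=0.0182, 5/55=0.0909
Σp_Bᵢ² = 0.3177² + 0.0052² + 0.0052² + 0.6719² = 0.100933 + 0.000027 + 0.000027 + 0.451450 = 0.552437
B_B = 1 / 0.552437 = 1.8102
Σp_Cᵢ² = 0.2791² + 0.4186² + 0.1628² + 0.1395² = 0.077897 + 0.175226 + 0.026504 + 0.019460 = 0.299087
B_C = 1 / 0.299087 = 3.3435
Σp_Aᵢ² = 0.0109² + 0.1196² + 0.6739² + 0.1957² = 0.000119 + 0.014304 + 0.454141 + 0.038298 = 0.506862
B_A = 1 / 0.506862 = 1.9729
Σp_Dᵢ² = 0.0182² + 0.8727² + 0.0182² + 0.0909² = 0.000331 + 0.761605 + 0.000331 + 0.008263 = 0.770530
B_D = 1 / 0.770530 = 1.2978
Ranking by B (broadest → narrowest): Species C (3.34) > Species A (1.97) > Species B (1.81) > Species D (1.30)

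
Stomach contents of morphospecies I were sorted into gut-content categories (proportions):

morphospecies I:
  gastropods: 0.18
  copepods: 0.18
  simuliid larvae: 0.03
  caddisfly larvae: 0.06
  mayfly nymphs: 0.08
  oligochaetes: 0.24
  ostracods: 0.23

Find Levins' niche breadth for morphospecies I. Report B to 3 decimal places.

Σpᵢ² = 0.18² + 0.18² + 0.03² + 0.06² + 0.08² + 0.24² + 0.23² = 0.0324 + 0.0324 + 0.0009 + 0.0036 + 0.0064 + 0.0576 + 0.0529 = 0.1862
B = 1 / 0.1862 = 5.37057

5.371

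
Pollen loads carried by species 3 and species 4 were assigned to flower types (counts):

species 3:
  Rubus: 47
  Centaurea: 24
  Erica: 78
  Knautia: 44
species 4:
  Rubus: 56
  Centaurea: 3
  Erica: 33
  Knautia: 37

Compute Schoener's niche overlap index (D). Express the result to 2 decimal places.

Proportions for species 3 (n=193): 47/193=0.2435, 24/193=0.1244, 78/193=0.4041, 44/193=0.2280
Proportions for species 4 (n=129): 56/129=0.4341, 3/129=0.0233, 33/129=0.2558, 37/129=0.2868
Σ|p₁ᵢ − p₂ᵢ| = 0.1906 + 0.1011 + 0.1483 + 0.0588 = 0.4988
D = 1 − ½ × 0.4988 = 1 − 0.24940 = 0.75060

0.75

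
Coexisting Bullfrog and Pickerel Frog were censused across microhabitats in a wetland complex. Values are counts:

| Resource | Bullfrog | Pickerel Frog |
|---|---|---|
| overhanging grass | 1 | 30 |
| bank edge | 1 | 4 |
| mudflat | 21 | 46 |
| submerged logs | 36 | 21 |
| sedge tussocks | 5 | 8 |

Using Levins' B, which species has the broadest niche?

Pickerel Frog

Proportions for Bullfrog (n=64): 1/64=0.0156, 1/64=0.0156, 21/64=0.3281, 36/64=0.5625, 5/64=0.0781
Proportions for Pickerel Frog (n=109): 30/109=0.2752, 4/109=0.0367, 46/109=0.4220, 21/109=0.1927, 8/109=0.0734
Σp_Bullᵢ² = 0.0156² + 0.0156² + 0.3281² + 0.5625² + 0.0781² = 0.000243 + 0.000243 + 0.107650 + 0.316406 + 0.006100 = 0.430642
B_Bull = 1 / 0.430642 = 2.3221
Σp_Frogᵢ² = 0.2752² + 0.0367² + 0.4220² + 0.1927² + 0.0734² = 0.075735 + 0.001347 + 0.178084 + 0.037133 + 0.005388 = 0.297687
B_Frog = 1 / 0.297687 = 3.3592
Highest B → broadest niche (most generalist): Pickerel Frog (B = 3.36).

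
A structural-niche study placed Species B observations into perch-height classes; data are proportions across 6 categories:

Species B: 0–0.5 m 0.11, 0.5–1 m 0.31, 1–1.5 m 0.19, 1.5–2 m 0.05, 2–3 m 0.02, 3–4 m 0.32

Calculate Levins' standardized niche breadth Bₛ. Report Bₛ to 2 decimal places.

Σpᵢ² = 0.11² + 0.31² + 0.19² + 0.05² + 0.02² + 0.32² = 0.0121 + 0.0961 + 0.0361 + 0.0025 + 0.0004 + 0.1024 = 0.2496
B = 1 / 0.2496 = 4.0064
Bₛ = (B − 1)/(n − 1) = (4.0064 − 1)/(6 − 1) = 3.0064/5 = 0.6013

0.60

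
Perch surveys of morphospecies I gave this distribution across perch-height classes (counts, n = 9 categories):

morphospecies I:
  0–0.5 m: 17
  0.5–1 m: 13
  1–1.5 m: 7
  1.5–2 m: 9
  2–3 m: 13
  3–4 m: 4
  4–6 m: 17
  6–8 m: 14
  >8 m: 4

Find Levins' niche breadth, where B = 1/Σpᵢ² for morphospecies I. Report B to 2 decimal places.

Proportions for morphospecies I (n=98): 17/98=0.1735, 13/98=0.1327, 7/98=0.0714, 9/98=0.0918, 13/98=0.1327, 4/98=0.0408, 17/98=0.1735, 14/98=0.1429, 4/98=0.0408
Σpᵢ² = 0.1735² + 0.1327² + 0.0714² + 0.0918² + 0.1327² + 0.0408² + 0.1735² + 0.1429² + 0.0408² = 0.030102 + 0.017609 + 0.005098 + 0.008427 + 0.017609 + 0.001665 + 0.030102 + 0.020420 + 0.001665 = 0.132697
B = 1 / 0.132697 = 7.5360

7.54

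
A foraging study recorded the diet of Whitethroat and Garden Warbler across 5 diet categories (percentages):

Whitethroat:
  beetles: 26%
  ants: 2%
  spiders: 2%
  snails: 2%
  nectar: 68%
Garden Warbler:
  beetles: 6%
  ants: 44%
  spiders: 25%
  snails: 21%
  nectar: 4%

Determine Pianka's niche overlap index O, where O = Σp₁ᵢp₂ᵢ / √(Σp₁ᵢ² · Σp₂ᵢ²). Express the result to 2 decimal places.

Convert percentages to proportions (divide by 100).
Σ p₁ᵢp₂ᵢ = 0.0156 + 0.0088 + 0.0050 + 0.0042 + 0.0272 = 0.0608
Σp_1ᵢ² = 0.26² + 0.02² + 0.02² + 0.02² + 0.68² = 0.0676 + 0.0004 + 0.0004 + 0.0004 + 0.4624 = 0.5312
Σp_2ᵢ² = 0.06² + 0.44² + 0.25² + 0.21² + 0.04² = 0.0036 + 0.1936 + 0.0625 + 0.0441 + 0.0016 = 0.3054
O = 0.0608 / √(0.5312 × 0.3054) = 0.0608 / 0.40278 = 0.1510

0.15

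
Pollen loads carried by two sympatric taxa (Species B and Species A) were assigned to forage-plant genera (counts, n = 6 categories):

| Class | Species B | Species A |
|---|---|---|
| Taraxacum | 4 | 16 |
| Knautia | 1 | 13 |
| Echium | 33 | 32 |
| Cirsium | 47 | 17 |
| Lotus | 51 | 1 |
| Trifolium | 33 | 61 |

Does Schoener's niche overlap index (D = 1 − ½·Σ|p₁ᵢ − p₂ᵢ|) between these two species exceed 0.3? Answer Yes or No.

Yes

Proportions for Species B (n=169): 4/169=0.0237, 1/169=0.0059, 33/169=0.1953, 47/169=0.2781, 51/169=0.3018, 33/169=0.1953
Proportions for Species A (n=140): 16/140=0.1143, 13/140=0.0929, 32/140=0.2286, 17/140=0.1214, 1/140=0.0071, 61/140=0.4357
Σ|p₁ᵢ − p₂ᵢ| = 0.0906 + 0.0870 + 0.0333 + 0.1567 + 0.2947 + 0.2404 = 0.9027
D = 1 − ½ × 0.9027 = 1 − 0.45135 = 0.54865
D = 0.54865 > 0.3 → Yes.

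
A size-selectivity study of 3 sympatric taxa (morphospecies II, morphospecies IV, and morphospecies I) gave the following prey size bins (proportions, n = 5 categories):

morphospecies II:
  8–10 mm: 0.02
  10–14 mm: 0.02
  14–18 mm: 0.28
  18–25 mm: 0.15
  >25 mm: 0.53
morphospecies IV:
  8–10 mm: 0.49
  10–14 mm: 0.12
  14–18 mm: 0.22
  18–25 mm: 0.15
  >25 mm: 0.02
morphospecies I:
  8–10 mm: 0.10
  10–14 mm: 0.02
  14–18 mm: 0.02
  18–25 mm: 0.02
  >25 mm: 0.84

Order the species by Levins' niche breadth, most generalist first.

morphospecies IV > morphospecies II > morphospecies I

Σp_IIᵢ² = 0.02² + 0.02² + 0.28² + 0.15² + 0.53² = 0.0004 + 0.0004 + 0.0784 + 0.0225 + 0.2809 = 0.3826
B_II = 1 / 0.3826 = 2.6137
Σp_IVᵢ² = 0.49² + 0.12² + 0.22² + 0.15² + 0.02² = 0.2401 + 0.0144 + 0.0484 + 0.0225 + 0.0004 = 0.3258
B_IV = 1 / 0.3258 = 3.0694
Σp_Iᵢ² = 0.10² + 0.02² + 0.02² + 0.02² + 0.84² = 0.0100 + 0.0004 + 0.0004 + 0.0004 + 0.7056 = 0.7168
B_I = 1 / 0.7168 = 1.3951
Ranking by B (broadest → narrowest): morphospecies IV (3.07) > morphospecies II (2.61) > morphospecies I (1.40)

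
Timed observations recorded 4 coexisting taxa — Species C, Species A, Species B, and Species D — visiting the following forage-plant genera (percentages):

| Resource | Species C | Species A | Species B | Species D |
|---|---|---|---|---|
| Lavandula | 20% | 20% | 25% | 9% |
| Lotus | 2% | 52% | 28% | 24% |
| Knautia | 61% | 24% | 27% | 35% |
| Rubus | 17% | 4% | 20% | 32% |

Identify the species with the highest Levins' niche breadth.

Convert percentages to proportions (divide by 100).
Σp_Cᵢ² = 0.20² + 0.02² + 0.61² + 0.17² = 0.0400 + 0.0004 + 0.3721 + 0.0289 = 0.4414
B_C = 1 / 0.4414 = 2.2655
Σp_Aᵢ² = 0.20² + 0.52² + 0.24² + 0.04² = 0.0400 + 0.2704 + 0.0576 + 0.0016 = 0.3696
B_A = 1 / 0.3696 = 2.7056
Σp_Bᵢ² = 0.25² + 0.28² + 0.27² + 0.20² = 0.0625 + 0.0784 + 0.0729 + 0.0400 = 0.2538
B_B = 1 / 0.2538 = 3.9401
Σp_Dᵢ² = 0.09² + 0.24² + 0.35² + 0.32² = 0.0081 + 0.0576 + 0.1225 + 0.1024 = 0.2906
B_D = 1 / 0.2906 = 3.4412
Highest B → broadest niche (most generalist): Species B (B = 3.94).

Species B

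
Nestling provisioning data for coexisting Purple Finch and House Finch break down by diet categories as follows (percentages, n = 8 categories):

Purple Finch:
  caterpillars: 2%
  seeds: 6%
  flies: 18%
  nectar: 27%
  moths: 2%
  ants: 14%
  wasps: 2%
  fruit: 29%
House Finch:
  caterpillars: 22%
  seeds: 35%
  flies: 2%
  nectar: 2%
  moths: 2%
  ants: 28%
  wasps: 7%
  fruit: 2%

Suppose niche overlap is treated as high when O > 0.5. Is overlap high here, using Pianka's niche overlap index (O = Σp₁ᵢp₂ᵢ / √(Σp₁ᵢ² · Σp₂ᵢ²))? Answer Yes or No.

No

Convert percentages to proportions (divide by 100).
Σ p₁ᵢp₂ᵢ = 0.0044 + 0.0210 + 0.0036 + 0.0054 + 0.0004 + 0.0392 + 0.0014 + 0.0058 = 0.0812
Σp_1ᵢ² = 0.02² + 0.06² + 0.18² + 0.27² + 0.02² + 0.14² + 0.02² + 0.29² = 0.0004 + 0.0036 + 0.0324 + 0.0729 + 0.0004 + 0.0196 + 0.0004 + 0.0841 = 0.2138
Σp_2ᵢ² = 0.22² + 0.35² + 0.02² + 0.02² + 0.02² + 0.28² + 0.07² + 0.02² = 0.0484 + 0.1225 + 0.0004 + 0.0004 + 0.0004 + 0.0784 + 0.0049 + 0.0004 = 0.2558
O = 0.0812 / √(0.2138 × 0.2558) = 0.0812 / 0.23386 = 0.3472
O = 0.3472 < 0.5 → No.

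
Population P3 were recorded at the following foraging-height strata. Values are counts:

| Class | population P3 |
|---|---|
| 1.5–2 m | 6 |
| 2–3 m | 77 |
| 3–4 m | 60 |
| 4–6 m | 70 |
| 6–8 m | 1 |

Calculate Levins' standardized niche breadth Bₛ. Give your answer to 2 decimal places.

0.54

Proportions for population P3 (n=214): 6/214=0.0280, 77/214=0.3598, 60/214=0.2804, 70/214=0.3271, 1/214=0.0047
Σpᵢ² = 0.0280² + 0.3598² + 0.2804² + 0.3271² + 0.0047² = 0.000784 + 0.129456 + 0.078624 + 0.106994 + 0.000022 = 0.315880
B = 1 / 0.315880 = 3.1658
Bₛ = (B − 1)/(n − 1) = (3.1658 − 1)/(5 − 1) = 2.1658/4 = 0.5415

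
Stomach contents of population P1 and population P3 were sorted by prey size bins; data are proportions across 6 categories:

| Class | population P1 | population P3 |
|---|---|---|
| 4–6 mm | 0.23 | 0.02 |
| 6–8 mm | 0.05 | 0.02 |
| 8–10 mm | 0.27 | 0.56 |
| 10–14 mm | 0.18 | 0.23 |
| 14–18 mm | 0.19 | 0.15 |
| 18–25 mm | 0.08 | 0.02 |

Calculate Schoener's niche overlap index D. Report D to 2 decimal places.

0.66

Σ|p₁ᵢ − p₂ᵢ| = 0.21 + 0.03 + 0.29 + 0.05 + 0.04 + 0.06 = 0.68
D = 1 − ½ × 0.68 = 1 − 0.340 = 0.6600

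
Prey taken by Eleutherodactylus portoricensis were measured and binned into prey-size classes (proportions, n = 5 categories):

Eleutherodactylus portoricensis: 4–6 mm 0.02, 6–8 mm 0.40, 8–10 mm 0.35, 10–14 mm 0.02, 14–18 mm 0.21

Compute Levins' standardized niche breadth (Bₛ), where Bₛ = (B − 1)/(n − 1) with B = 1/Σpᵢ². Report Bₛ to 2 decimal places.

0.51

Σpᵢ² = 0.02² + 0.40² + 0.35² + 0.02² + 0.21² = 0.0004 + 0.1600 + 0.1225 + 0.0004 + 0.0441 = 0.3274
B = 1 / 0.3274 = 3.0544
Bₛ = (B − 1)/(n − 1) = (3.0544 − 1)/(5 − 1) = 2.0544/4 = 0.5136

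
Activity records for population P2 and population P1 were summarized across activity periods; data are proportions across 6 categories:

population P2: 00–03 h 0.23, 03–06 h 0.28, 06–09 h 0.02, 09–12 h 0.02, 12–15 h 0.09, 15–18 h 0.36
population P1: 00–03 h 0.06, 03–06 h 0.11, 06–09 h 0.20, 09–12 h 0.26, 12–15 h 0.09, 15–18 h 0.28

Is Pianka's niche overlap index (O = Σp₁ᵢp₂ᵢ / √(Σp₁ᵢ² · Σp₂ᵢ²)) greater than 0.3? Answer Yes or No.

Σ p₁ᵢp₂ᵢ = 0.0138 + 0.0308 + 0.0040 + 0.0052 + 0.0081 + 0.1008 = 0.1627
Σp_1ᵢ² = 0.23² + 0.28² + 0.02² + 0.02² + 0.09² + 0.36² = 0.0529 + 0.0784 + 0.0004 + 0.0004 + 0.0081 + 0.1296 = 0.2698
Σp_2ᵢ² = 0.06² + 0.11² + 0.20² + 0.26² + 0.09² + 0.28² = 0.0036 + 0.0121 + 0.0400 + 0.0676 + 0.0081 + 0.0784 = 0.2098
O = 0.1627 / √(0.2698 × 0.2098) = 0.1627 / 0.23792 = 0.6838
O = 0.6838 > 0.3 → Yes.

Yes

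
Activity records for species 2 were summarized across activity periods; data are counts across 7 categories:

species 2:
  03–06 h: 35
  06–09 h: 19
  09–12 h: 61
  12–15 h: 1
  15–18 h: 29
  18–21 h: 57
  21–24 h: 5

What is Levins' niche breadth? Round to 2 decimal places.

4.55

Proportions for species 2 (n=207): 35/207=0.1691, 19/207=0.0918, 61/207=0.2947, 1/207=0.0048, 29/207=0.1401, 57/207=0.2754, 5/207=0.0242
Σpᵢ² = 0.1691² + 0.0918² + 0.2947² + 0.0048² + 0.1401² + 0.2754² + 0.0242² = 0.028595 + 0.008427 + 0.086848 + 0.000023 + 0.019628 + 0.075845 + 0.000586 = 0.219952
B = 1 / 0.219952 = 4.5464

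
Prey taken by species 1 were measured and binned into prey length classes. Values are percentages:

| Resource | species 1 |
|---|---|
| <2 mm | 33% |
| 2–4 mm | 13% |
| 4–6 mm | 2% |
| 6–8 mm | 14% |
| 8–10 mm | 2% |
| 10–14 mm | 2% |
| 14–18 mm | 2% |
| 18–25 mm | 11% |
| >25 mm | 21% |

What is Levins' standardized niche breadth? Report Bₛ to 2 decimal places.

0.49

Convert percentages to proportions (divide by 100).
Σpᵢ² = 0.33² + 0.13² + 0.02² + 0.14² + 0.02² + 0.02² + 0.02² + 0.11² + 0.21² = 0.1089 + 0.0169 + 0.0004 + 0.0196 + 0.0004 + 0.0004 + 0.0004 + 0.0121 + 0.0441 = 0.2032
B = 1 / 0.2032 = 4.9213
Bₛ = (B − 1)/(n − 1) = (4.9213 − 1)/(9 − 1) = 3.9213/8 = 0.4902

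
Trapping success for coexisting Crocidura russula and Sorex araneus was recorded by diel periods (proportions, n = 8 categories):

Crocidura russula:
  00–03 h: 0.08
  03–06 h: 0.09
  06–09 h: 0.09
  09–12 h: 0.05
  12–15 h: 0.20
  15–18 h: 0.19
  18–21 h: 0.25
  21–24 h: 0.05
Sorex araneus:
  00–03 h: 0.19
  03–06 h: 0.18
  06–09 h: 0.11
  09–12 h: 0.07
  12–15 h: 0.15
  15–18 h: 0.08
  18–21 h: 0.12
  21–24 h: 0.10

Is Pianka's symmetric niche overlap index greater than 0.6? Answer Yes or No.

Σ p₁ᵢp₂ᵢ = 0.0152 + 0.0162 + 0.0099 + 0.0035 + 0.0300 + 0.0152 + 0.0300 + 0.0050 = 0.1250
Σp_1ᵢ² = 0.08² + 0.09² + 0.09² + 0.05² + 0.20² + 0.19² + 0.25² + 0.05² = 0.0064 + 0.0081 + 0.0081 + 0.0025 + 0.0400 + 0.0361 + 0.0625 + 0.0025 = 0.1662
Σp_2ᵢ² = 0.19² + 0.18² + 0.11² + 0.07² + 0.15² + 0.08² + 0.12² + 0.10² = 0.0361 + 0.0324 + 0.0121 + 0.0049 + 0.0225 + 0.0064 + 0.0144 + 0.0100 = 0.1388
O = 0.1250 / √(0.1662 × 0.1388) = 0.1250 / 0.15188 = 0.8230
O = 0.8230 > 0.6 → Yes.

Yes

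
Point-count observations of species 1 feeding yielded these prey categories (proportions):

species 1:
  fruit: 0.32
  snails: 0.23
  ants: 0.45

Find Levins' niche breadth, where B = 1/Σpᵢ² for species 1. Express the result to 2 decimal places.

Σpᵢ² = 0.32² + 0.23² + 0.45² = 0.1024 + 0.0529 + 0.2025 = 0.3578
B = 1 / 0.3578 = 2.7949

2.79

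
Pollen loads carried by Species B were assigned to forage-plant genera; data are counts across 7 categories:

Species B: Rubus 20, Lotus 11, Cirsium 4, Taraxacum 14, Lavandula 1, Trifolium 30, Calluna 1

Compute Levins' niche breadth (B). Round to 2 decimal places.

Proportions for Species B (n=81): 20/81=0.2469, 11/81=0.1358, 4/81=0.0494, 14/81=0.1728, 1/81=0.0123, 30/81=0.3704, 1/81=0.0123
Σpᵢ² = 0.2469² + 0.1358² + 0.0494² + 0.1728² + 0.0123² + 0.3704² + 0.0123² = 0.060960 + 0.018442 + 0.002440 + 0.029860 + 0.000151 + 0.137196 + 0.000151 = 0.249200
B = 1 / 0.249200 = 4.0128

4.01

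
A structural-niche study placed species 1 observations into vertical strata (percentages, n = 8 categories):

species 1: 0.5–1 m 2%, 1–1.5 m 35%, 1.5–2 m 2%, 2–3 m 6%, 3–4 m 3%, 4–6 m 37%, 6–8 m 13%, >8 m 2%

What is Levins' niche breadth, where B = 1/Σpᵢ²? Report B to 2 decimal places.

3.55

Convert percentages to proportions (divide by 100).
Σpᵢ² = 0.02² + 0.35² + 0.02² + 0.06² + 0.03² + 0.37² + 0.13² + 0.02² = 0.0004 + 0.1225 + 0.0004 + 0.0036 + 0.0009 + 0.1369 + 0.0169 + 0.0004 = 0.2820
B = 1 / 0.2820 = 3.5461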